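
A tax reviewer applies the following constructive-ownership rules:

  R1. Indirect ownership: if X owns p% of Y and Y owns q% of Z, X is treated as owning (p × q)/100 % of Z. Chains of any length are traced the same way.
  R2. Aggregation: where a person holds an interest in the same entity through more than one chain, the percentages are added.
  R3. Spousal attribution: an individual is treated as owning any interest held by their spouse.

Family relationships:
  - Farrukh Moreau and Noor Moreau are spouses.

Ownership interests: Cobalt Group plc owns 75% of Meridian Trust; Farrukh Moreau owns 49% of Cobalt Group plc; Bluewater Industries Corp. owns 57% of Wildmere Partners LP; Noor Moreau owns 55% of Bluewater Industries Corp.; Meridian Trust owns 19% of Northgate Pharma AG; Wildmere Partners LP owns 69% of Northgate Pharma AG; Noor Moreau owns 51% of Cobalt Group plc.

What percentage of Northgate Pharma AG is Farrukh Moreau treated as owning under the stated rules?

35.8815%

By spousal attribution (R3), Farrukh Moreau is treated as also owning Noor Moreau's interest in Cobalt Group plc, giving 49% + 51% = 100%.
By spousal attribution (R3), Farrukh Moreau is treated as owning Noor Moreau's 55% interest in Bluewater Industries Corp.
Chain via Cobalt Group plc → Meridian Trust (R1): 100% × 75% × 19% = 14.25% of Northgate Pharma AG.
Chain via Bluewater Industries Corp. → Wildmere Partners LP (R1): 55% × 57% × 69% = 21.6315% of Northgate Pharma AG.
Aggregating (R2): 14.25% + 21.6315% = 35.8815%.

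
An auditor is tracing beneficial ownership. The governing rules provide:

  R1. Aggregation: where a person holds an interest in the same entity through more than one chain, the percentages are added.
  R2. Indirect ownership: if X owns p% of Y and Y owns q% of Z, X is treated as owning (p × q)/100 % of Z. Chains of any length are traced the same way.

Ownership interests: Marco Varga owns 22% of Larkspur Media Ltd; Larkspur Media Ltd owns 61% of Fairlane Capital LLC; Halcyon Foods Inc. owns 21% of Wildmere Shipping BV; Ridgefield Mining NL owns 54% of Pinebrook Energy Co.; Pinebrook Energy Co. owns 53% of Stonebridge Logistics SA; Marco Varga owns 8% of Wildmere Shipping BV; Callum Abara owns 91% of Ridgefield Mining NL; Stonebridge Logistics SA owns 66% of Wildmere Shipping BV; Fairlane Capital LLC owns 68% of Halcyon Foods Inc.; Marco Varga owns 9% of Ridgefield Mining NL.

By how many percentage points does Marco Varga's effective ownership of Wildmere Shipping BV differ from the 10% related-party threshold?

Chain via Larkspur Media Ltd → Fairlane Capital LLC → Halcyon Foods Inc. (R2): 22% × 61% × 68% × 21% = 1.916376% of Wildmere Shipping BV.
Chain via Ridgefield Mining NL → Pinebrook Energy Co. → Stonebridge Logistics SA (R2): 9% × 54% × 53% × 66% = 1.700028% of Wildmere Shipping BV.
Direct interest in Wildmere Shipping BV: 8%.
Aggregating (R1): 1.916376% + 1.700028% + 8% = 11.616404%.
11.616404% exceeds the 10% threshold by 1.616404 percentage points.

1.616404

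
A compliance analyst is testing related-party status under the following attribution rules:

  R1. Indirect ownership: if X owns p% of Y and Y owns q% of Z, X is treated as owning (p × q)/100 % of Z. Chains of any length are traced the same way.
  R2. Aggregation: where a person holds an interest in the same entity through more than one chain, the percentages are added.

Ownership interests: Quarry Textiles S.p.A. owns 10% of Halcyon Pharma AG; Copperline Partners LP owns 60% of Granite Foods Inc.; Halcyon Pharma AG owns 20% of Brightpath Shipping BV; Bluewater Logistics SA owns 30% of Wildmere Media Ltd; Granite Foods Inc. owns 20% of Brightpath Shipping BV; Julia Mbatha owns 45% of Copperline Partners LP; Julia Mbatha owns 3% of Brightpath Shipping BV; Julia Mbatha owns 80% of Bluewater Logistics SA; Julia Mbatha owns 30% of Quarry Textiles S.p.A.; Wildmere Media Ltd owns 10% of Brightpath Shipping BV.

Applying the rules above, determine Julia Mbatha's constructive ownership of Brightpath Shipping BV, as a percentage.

11.4%

Chain via Quarry Textiles S.p.A. → Halcyon Pharma AG (R1): 30% × 10% × 20% = 0.6% of Brightpath Shipping BV.
Chain via Bluewater Logistics SA → Wildmere Media Ltd (R1): 80% × 30% × 10% = 2.4% of Brightpath Shipping BV.
Chain via Copperline Partners LP → Granite Foods Inc. (R1): 45% × 60% × 20% = 5.4% of Brightpath Shipping BV.
Direct interest in Brightpath Shipping BV: 3%.
Aggregating (R2): 0.6% + 2.4% + 5.4% + 3% = 11.4%.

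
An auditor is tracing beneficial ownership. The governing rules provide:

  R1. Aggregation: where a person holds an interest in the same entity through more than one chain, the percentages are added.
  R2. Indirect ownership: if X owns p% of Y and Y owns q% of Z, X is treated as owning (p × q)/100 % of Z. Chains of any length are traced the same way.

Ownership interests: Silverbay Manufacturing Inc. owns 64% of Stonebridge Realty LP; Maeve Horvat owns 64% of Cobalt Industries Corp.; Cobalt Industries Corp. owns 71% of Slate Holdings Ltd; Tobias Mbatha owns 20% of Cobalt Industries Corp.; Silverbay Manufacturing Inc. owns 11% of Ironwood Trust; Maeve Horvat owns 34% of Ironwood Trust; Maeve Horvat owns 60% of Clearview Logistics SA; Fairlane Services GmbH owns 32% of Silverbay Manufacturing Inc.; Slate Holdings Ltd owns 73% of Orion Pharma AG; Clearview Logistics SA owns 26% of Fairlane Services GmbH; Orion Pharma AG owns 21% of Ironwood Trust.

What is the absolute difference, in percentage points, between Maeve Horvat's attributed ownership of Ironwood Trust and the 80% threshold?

38.484928

Chain via Clearview Logistics SA → Fairlane Services GmbH → Silverbay Manufacturing Inc. (R2): 60% × 26% × 32% × 11% = 0.54912% of Ironwood Trust.
Chain via Cobalt Industries Corp. → Slate Holdings Ltd → Orion Pharma AG (R2): 64% × 71% × 73% × 21% = 6.965952% of Ironwood Trust.
Direct interest in Ironwood Trust: 34%.
Aggregating (R1): 0.54912% + 6.965952% + 34% = 41.515072%.
41.515072% falls short of the 80% threshold by 38.484928 percentage points.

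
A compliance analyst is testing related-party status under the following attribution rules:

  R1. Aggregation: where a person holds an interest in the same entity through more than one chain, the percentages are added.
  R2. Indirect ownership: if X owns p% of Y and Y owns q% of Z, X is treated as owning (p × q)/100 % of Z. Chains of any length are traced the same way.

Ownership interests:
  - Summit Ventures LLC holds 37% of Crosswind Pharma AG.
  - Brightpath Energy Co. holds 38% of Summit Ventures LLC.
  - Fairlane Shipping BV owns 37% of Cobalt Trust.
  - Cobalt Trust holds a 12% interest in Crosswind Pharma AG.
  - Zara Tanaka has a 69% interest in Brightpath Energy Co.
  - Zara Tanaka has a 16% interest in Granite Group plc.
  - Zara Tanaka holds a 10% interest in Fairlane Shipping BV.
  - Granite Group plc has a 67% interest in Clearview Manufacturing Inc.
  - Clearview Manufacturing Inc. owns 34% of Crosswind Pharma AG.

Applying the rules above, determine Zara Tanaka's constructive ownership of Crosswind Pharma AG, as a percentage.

Chain via Granite Group plc → Clearview Manufacturing Inc. (R2): 16% × 67% × 34% = 3.6448% of Crosswind Pharma AG.
Chain via Fairlane Shipping BV → Cobalt Trust (R2): 10% × 37% × 12% = 0.444% of Crosswind Pharma AG.
Chain via Brightpath Energy Co. → Summit Ventures LLC (R2): 69% × 38% × 37% = 9.7014% of Crosswind Pharma AG.
Aggregating (R1): 3.6448% + 0.444% + 9.7014% = 13.7902%.

13.7902%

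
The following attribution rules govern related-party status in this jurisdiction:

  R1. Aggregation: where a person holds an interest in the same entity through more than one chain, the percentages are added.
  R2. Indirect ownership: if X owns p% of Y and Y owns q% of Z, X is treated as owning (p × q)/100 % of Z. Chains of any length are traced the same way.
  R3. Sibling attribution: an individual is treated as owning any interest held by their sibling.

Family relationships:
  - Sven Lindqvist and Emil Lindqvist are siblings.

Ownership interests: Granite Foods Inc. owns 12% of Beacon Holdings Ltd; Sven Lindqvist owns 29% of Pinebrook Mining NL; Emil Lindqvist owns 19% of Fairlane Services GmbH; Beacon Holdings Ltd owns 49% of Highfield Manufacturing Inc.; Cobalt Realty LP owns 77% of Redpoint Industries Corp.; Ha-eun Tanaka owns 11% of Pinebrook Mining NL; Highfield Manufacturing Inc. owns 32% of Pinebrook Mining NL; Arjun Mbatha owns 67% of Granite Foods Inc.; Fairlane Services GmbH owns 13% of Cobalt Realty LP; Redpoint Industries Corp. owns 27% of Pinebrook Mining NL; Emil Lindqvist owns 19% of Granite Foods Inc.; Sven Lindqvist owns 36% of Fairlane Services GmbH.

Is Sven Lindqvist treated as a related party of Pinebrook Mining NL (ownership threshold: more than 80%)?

No

By sibling attribution (R3), Sven Lindqvist is treated as also owning Emil Lindqvist's interest in Fairlane Services GmbH, giving 36% + 19% = 55%.
By sibling attribution (R3), Sven Lindqvist is treated as owning Emil Lindqvist's 19% interest in Granite Foods Inc.
Chain via Fairlane Services GmbH → Cobalt Realty LP → Redpoint Industries Corp. (R2): 55% × 13% × 77% × 27% = 1.486485% of Pinebrook Mining NL.
Direct interest in Pinebrook Mining NL: 29%.
Chain via Granite Foods Inc. → Beacon Holdings Ltd → Highfield Manufacturing Inc. (R2): 19% × 12% × 49% × 32% = 0.357504% of Pinebrook Mining NL.
Aggregating (R1): 1.486485% + 29% + 0.357504% = 30.843989%.
30.843989% does not exceed the 80% threshold, so Sven is not a related party to Pinebrook Mining NL.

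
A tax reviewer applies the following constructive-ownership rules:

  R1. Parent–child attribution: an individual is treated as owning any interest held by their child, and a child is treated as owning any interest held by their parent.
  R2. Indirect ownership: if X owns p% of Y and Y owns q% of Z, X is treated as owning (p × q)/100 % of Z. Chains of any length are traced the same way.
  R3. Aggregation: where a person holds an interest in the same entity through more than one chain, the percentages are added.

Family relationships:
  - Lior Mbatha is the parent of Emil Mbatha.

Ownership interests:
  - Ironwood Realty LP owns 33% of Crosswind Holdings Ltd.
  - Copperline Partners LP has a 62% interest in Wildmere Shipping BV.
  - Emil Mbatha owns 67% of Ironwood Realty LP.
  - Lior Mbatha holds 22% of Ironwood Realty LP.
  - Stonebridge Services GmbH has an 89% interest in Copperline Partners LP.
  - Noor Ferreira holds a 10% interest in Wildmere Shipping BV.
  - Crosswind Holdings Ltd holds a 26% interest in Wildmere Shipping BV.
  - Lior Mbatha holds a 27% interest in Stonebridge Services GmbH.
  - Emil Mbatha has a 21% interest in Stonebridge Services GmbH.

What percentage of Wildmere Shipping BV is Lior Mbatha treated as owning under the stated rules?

34.1226%

By parent–child attribution (R1), Lior Mbatha is treated as also owning Emil Mbatha's interest in Stonebridge Services GmbH, giving 27% + 21% = 48%.
By parent–child attribution (R1), Lior Mbatha is treated as also owning Emil Mbatha's interest in Ironwood Realty LP, giving 22% + 67% = 89%.
Chain via Stonebridge Services GmbH → Copperline Partners LP (R2): 48% × 89% × 62% = 26.4864% of Wildmere Shipping BV.
Chain via Ironwood Realty LP → Crosswind Holdings Ltd (R2): 89% × 33% × 26% = 7.6362% of Wildmere Shipping BV.
Aggregating (R3): 26.4864% + 7.6362% = 34.1226%.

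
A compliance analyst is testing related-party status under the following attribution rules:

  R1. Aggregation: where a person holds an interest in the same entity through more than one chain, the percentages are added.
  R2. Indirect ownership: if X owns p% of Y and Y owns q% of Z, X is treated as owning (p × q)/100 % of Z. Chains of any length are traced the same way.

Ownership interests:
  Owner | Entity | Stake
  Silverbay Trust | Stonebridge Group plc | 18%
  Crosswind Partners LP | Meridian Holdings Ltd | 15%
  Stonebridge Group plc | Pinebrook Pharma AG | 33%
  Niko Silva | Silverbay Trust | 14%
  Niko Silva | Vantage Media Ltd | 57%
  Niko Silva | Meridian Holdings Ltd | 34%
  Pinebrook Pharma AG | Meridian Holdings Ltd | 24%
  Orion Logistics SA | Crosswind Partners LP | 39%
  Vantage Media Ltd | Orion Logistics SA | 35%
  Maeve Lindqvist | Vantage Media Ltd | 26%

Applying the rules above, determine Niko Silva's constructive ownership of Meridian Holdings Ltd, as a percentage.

Chain via Silverbay Trust → Stonebridge Group plc → Pinebrook Pharma AG (R2): 14% × 18% × 33% × 24% = 0.199584% of Meridian Holdings Ltd.
Chain via Vantage Media Ltd → Orion Logistics SA → Crosswind Partners LP (R2): 57% × 35% × 39% × 15% = 1.167075% of Meridian Holdings Ltd.
Direct interest in Meridian Holdings Ltd: 34%.
Aggregating (R1): 0.199584% + 1.167075% + 34% = 35.366659%.

35.366659%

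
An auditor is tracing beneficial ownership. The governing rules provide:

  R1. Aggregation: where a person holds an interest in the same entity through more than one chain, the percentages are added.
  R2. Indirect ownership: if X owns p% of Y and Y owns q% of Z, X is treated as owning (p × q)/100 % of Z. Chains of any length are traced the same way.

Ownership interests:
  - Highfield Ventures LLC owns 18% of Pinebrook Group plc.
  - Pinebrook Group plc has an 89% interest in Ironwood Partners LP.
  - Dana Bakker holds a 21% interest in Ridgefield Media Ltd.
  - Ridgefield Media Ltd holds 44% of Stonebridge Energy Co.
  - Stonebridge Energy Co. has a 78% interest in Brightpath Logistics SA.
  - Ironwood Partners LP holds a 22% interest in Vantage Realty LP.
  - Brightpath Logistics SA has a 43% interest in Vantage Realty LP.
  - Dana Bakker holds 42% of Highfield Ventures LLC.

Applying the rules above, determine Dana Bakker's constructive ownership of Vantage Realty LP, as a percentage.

4.579344%

Chain via Highfield Ventures LLC → Pinebrook Group plc → Ironwood Partners LP (R2): 42% × 18% × 89% × 22% = 1.480248% of Vantage Realty LP.
Chain via Ridgefield Media Ltd → Stonebridge Energy Co. → Brightpath Logistics SA (R2): 21% × 44% × 78% × 43% = 3.099096% of Vantage Realty LP.
Aggregating (R1): 1.480248% + 3.099096% = 4.579344%.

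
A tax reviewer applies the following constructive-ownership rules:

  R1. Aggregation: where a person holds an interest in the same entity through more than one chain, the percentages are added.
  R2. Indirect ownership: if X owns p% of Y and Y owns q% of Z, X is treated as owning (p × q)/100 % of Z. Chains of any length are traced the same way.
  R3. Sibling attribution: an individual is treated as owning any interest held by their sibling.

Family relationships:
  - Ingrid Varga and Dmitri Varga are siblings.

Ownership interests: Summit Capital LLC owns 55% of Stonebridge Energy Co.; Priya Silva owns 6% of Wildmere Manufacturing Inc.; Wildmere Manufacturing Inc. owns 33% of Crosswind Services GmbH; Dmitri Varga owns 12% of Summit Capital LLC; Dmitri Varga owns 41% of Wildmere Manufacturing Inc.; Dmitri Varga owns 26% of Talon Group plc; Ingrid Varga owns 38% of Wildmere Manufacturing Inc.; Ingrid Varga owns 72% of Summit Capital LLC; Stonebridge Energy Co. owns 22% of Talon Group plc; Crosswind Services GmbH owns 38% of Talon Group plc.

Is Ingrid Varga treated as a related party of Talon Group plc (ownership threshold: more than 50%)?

By sibling attribution (R3), Ingrid Varga is treated as also owning Dmitri Varga's interest in Wildmere Manufacturing Inc, giving 38% + 41% = 79%.
By sibling attribution (R3), Ingrid Varga is treated as also owning Dmitri Varga's interest in Summit Capital LLC, giving 72% + 12% = 84%.
By sibling attribution (R3), Ingrid Varga is treated as owning Dmitri Varga's 26% interest in Talon Group plc.
Chain via Wildmere Manufacturing Inc. → Crosswind Services GmbH (R2): 79% × 33% × 38% = 9.9066% of Talon Group plc.
Chain via Summit Capital LLC → Stonebridge Energy Co. (R2): 84% × 55% × 22% = 10.164% of Talon Group plc.
Direct interest in Talon Group plc: 26%.
Aggregating (R1): 9.9066% + 10.164% + 26% = 46.0706%.
46.0706% does not exceed the 50% threshold, so Ingrid is not a related party to Talon Group plc.

No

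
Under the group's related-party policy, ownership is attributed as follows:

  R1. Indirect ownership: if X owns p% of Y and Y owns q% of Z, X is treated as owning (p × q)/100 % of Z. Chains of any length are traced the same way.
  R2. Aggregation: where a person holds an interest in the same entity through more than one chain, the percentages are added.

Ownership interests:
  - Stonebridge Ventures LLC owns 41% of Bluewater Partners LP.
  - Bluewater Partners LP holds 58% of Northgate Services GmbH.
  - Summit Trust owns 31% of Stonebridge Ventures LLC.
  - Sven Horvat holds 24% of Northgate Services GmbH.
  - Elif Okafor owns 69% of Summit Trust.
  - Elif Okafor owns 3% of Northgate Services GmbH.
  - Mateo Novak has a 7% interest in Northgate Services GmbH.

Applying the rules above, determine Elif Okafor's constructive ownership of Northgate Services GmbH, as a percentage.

8.086542%

Chain via Summit Trust → Stonebridge Ventures LLC → Bluewater Partners LP (R1): 69% × 31% × 41% × 58% = 5.086542% of Northgate Services GmbH.
Direct interest in Northgate Services GmbH: 3%.
Aggregating (R2): 5.086542% + 3% = 8.086542%.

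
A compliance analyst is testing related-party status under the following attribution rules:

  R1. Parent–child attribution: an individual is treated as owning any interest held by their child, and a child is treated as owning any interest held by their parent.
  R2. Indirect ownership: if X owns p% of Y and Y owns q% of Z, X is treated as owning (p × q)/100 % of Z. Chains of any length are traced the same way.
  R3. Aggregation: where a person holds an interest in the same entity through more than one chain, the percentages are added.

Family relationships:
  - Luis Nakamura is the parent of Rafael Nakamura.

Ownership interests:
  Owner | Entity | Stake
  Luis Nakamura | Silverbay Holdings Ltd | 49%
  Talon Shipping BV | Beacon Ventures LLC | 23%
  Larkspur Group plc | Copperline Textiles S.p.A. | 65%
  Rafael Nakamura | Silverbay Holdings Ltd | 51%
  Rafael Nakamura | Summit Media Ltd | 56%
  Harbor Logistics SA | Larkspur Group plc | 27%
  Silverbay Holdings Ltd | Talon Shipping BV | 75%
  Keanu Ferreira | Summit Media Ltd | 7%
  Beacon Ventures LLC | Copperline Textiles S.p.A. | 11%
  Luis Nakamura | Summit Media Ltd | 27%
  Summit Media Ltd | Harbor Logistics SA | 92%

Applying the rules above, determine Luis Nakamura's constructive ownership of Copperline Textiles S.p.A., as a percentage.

15.29868%

By parent–child attribution (R1), Luis Nakamura is treated as also owning Rafael Nakamura's interest in Silverbay Holdings Ltd, giving 49% + 51% = 100%.
By parent–child attribution (R1), Luis Nakamura is treated as also owning Rafael Nakamura's interest in Summit Media Ltd, giving 27% + 56% = 83%.
Chain via Silverbay Holdings Ltd → Talon Shipping BV → Beacon Ventures LLC (R2): 100% × 75% × 23% × 11% = 1.8975% of Copperline Textiles S.p.A.
Chain via Summit Media Ltd → Harbor Logistics SA → Larkspur Group plc (R2): 83% × 92% × 27% × 65% = 13.40118% of Copperline Textiles S.p.A.
Aggregating (R3): 1.8975% + 13.40118% = 15.29868%.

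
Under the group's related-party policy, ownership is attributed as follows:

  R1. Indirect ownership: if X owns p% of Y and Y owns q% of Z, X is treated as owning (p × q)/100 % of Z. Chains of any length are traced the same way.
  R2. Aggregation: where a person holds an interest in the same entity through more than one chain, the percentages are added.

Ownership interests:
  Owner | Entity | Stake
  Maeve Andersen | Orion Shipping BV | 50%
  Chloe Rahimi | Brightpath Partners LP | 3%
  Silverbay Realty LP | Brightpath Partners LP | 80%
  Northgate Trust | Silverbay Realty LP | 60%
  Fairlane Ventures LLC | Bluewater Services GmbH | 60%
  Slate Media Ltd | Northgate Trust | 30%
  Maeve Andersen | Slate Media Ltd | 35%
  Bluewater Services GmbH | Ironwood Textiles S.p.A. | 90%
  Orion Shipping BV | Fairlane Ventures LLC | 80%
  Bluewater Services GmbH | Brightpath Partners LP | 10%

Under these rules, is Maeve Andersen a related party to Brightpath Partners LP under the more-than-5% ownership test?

Chain via Slate Media Ltd → Northgate Trust → Silverbay Realty LP (R1): 35% × 30% × 60% × 80% = 5.04% of Brightpath Partners LP.
Chain via Orion Shipping BV → Fairlane Ventures LLC → Bluewater Services GmbH (R1): 50% × 80% × 60% × 10% = 2.4% of Brightpath Partners LP.
Aggregating (R2): 5.04% + 2.4% = 7.44%.
7.44% exceeds the 5% threshold, so Maeve is a related party to Brightpath Partners LP.

Yes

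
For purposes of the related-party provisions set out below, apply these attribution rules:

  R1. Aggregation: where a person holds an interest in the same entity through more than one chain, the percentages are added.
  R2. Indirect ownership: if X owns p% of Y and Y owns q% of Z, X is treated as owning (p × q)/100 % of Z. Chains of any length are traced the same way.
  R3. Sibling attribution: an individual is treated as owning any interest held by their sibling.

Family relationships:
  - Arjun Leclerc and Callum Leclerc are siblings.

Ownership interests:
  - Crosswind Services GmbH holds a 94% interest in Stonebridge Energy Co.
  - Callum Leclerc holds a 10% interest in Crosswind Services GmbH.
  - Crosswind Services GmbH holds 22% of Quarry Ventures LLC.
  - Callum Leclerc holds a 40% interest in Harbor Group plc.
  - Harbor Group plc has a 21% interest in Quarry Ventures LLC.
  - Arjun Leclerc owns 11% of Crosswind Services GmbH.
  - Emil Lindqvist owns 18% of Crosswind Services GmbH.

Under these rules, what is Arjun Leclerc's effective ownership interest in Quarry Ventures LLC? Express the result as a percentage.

By sibling attribution (R3), Arjun Leclerc is treated as also owning Callum Leclerc's interest in Crosswind Services GmbH, giving 11% + 10% = 21%.
By sibling attribution (R3), Arjun Leclerc is treated as owning Callum Leclerc's 40% interest in Harbor Group plc.
Chain via Crosswind Services GmbH (R2): 21% × 22% = 4.62% of Quarry Ventures LLC.
Chain via Harbor Group plc (R2): 40% × 21% = 8.4% of Quarry Ventures LLC.
Aggregating (R1): 4.62% + 8.4% = 13.02%.

13.02%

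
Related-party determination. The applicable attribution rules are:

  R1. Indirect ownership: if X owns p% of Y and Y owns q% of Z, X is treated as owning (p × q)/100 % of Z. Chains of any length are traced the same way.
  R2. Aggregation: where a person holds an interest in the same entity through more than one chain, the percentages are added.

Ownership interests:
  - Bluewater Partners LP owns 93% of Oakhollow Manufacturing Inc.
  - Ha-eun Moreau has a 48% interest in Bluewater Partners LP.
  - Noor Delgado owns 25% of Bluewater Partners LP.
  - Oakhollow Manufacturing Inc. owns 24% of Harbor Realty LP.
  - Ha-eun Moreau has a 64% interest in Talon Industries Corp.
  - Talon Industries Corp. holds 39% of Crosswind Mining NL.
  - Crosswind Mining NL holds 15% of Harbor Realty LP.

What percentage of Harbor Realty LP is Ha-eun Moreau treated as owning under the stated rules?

Chain via Talon Industries Corp. → Crosswind Mining NL (R1): 64% × 39% × 15% = 3.744% of Harbor Realty LP.
Chain via Bluewater Partners LP → Oakhollow Manufacturing Inc. (R1): 48% × 93% × 24% = 10.7136% of Harbor Realty LP.
Aggregating (R2): 3.744% + 10.7136% = 14.4576%.

14.4576%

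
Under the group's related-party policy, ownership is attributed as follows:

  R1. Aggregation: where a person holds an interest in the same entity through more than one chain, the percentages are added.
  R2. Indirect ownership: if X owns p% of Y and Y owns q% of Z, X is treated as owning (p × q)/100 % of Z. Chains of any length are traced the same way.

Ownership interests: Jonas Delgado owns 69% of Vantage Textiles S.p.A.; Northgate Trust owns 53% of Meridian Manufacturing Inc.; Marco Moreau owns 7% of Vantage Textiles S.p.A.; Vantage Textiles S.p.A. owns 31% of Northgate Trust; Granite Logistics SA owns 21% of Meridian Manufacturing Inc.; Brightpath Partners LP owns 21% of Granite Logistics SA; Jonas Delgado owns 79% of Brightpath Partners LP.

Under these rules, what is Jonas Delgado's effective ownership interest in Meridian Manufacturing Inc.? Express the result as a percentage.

Chain via Brightpath Partners LP → Granite Logistics SA (R2): 79% × 21% × 21% = 3.4839% of Meridian Manufacturing Inc.
Chain via Vantage Textiles S.p.A. → Northgate Trust (R2): 69% × 31% × 53% = 11.3367% of Meridian Manufacturing Inc.
Aggregating (R1): 3.4839% + 11.3367% = 14.8206%.

14.8206%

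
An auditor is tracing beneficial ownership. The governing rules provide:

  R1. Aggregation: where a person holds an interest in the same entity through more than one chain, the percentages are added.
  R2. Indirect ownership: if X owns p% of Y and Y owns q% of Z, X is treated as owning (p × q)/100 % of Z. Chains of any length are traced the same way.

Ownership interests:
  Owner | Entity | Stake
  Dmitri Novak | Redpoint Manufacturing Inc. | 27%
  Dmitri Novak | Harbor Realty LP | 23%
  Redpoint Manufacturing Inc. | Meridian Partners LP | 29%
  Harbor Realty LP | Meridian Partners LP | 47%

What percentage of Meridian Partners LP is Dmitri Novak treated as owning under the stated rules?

Chain via Redpoint Manufacturing Inc. (R2): 27% × 29% = 7.83% of Meridian Partners LP.
Chain via Harbor Realty LP (R2): 23% × 47% = 10.81% of Meridian Partners LP.
Aggregating (R1): 7.83% + 10.81% = 18.64%.

18.64%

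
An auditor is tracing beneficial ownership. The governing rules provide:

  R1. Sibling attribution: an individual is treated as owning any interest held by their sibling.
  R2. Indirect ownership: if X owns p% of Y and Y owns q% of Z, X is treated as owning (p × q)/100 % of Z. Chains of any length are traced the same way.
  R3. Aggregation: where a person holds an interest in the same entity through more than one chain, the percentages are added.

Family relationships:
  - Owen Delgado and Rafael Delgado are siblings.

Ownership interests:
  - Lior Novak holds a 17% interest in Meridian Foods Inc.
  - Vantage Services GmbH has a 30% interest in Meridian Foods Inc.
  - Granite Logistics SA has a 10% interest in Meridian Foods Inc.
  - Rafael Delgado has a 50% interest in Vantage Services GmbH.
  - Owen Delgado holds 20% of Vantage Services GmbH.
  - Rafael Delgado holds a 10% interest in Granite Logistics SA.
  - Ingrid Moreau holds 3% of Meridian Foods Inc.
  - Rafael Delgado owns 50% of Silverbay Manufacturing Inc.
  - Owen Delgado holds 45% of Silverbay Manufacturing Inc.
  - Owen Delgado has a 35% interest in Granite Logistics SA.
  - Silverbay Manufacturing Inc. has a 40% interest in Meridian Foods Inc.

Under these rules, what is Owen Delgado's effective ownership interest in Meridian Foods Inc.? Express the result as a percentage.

63.5%

By sibling attribution (R1), Owen Delgado is treated as also owning Rafael Delgado's interest in Granite Logistics SA, giving 35% + 10% = 45%.
By sibling attribution (R1), Owen Delgado is treated as also owning Rafael Delgado's interest in Vantage Services GmbH, giving 20% + 50% = 70%.
By sibling attribution (R1), Owen Delgado is treated as also owning Rafael Delgado's interest in Silverbay Manufacturing Inc, giving 45% + 50% = 95%.
Chain via Granite Logistics SA (R2): 45% × 10% = 4.5% of Meridian Foods Inc.
Chain via Vantage Services GmbH (R2): 70% × 30% = 21% of Meridian Foods Inc.
Chain via Silverbay Manufacturing Inc. (R2): 95% × 40% = 38% of Meridian Foods Inc.
Aggregating (R3): 4.5% + 21% + 38% = 63.5%.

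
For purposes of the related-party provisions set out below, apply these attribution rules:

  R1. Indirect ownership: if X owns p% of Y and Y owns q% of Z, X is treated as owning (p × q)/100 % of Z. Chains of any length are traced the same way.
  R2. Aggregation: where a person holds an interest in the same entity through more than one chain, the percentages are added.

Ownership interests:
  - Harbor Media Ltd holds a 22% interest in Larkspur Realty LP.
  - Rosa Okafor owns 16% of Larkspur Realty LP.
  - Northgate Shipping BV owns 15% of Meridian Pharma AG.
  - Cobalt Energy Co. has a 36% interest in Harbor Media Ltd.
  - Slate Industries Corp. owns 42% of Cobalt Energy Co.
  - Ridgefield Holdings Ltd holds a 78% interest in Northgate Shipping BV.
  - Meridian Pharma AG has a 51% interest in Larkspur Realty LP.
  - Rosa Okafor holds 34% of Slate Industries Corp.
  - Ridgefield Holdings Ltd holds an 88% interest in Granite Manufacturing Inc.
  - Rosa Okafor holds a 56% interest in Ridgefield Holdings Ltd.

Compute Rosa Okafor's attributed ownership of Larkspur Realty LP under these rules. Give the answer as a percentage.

Chain via Slate Industries Corp. → Cobalt Energy Co. → Harbor Media Ltd (R1): 34% × 42% × 36% × 22% = 1.130976% of Larkspur Realty LP.
Chain via Ridgefield Holdings Ltd → Northgate Shipping BV → Meridian Pharma AG (R1): 56% × 78% × 15% × 51% = 3.34152% of Larkspur Realty LP.
Direct interest in Larkspur Realty LP: 16%.
Aggregating (R2): 1.130976% + 3.34152% + 16% = 20.472496%.

20.472496%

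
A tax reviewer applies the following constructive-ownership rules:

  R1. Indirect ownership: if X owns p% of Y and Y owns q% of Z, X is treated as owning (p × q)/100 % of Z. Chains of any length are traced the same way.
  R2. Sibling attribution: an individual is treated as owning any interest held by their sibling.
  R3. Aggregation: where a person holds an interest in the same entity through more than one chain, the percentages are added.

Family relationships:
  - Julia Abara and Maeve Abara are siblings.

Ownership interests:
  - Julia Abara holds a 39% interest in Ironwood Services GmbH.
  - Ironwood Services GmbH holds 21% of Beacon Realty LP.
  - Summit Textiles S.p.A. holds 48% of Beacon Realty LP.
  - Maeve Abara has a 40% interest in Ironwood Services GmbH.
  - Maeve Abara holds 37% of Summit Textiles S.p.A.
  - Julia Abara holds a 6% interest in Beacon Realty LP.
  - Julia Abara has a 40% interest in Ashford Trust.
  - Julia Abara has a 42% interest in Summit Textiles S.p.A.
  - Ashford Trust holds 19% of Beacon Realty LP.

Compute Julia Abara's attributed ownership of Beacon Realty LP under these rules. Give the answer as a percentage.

By sibling attribution (R2), Julia Abara is treated as also owning Maeve Abara's interest in Summit Textiles S.p.A, giving 42% + 37% = 79%.
By sibling attribution (R2), Julia Abara is treated as also owning Maeve Abara's interest in Ironwood Services GmbH, giving 39% + 40% = 79%.
Chain via Summit Textiles S.p.A. (R1): 79% × 48% = 37.92% of Beacon Realty LP.
Chain via Ashford Trust (R1): 40% × 19% = 7.6% of Beacon Realty LP.
Chain via Ironwood Services GmbH (R1): 79% × 21% = 16.59% of Beacon Realty LP.
Direct interest in Beacon Realty LP: 6%.
Aggregating (R3): 37.92% + 7.6% + 16.59% + 6% = 68.11%.

68.11%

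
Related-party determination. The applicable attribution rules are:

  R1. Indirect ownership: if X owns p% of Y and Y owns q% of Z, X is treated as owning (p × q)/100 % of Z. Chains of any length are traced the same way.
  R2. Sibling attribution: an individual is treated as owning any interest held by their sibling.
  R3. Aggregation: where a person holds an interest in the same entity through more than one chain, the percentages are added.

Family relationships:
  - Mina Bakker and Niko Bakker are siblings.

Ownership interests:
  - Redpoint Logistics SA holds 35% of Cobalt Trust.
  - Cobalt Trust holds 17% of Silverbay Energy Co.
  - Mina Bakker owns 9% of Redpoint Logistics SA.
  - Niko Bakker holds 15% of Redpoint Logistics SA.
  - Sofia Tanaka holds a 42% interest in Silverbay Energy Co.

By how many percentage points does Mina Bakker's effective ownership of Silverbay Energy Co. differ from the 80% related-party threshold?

78.572

By sibling attribution (R2), Mina Bakker is treated as also owning Niko Bakker's interest in Redpoint Logistics SA, giving 9% + 15% = 24%.
Chain via Redpoint Logistics SA → Cobalt Trust (R1): 24% × 35% × 17% = 1.428% of Silverbay Energy Co.
1.428% falls short of the 80% threshold by 78.572 percentage points.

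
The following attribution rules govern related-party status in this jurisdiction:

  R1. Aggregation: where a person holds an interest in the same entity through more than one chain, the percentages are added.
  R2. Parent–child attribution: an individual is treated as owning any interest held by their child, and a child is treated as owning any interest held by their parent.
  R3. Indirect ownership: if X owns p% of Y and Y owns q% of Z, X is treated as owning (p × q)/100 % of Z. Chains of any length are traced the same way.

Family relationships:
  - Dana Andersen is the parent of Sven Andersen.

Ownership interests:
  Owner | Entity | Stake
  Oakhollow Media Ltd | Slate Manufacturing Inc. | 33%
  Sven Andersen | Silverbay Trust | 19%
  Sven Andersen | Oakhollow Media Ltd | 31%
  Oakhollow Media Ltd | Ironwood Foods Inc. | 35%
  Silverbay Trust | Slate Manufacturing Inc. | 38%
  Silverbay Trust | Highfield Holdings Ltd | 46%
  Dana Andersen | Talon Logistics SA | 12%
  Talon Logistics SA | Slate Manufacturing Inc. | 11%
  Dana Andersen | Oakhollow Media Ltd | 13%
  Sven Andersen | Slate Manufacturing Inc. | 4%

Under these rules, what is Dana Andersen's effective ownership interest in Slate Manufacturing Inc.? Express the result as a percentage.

By parent–child attribution (R2), Dana Andersen is treated as also owning Sven Andersen's interest in Oakhollow Media Ltd, giving 13% + 31% = 44%.
By parent–child attribution (R2), Dana Andersen is treated as owning Sven Andersen's 19% interest in Silverbay Trust.
By parent–child attribution (R2), Dana Andersen is treated as owning Sven Andersen's 4% interest in Slate Manufacturing Inc.
Chain via Oakhollow Media Ltd (R3): 44% × 33% = 14.52% of Slate Manufacturing Inc.
Chain via Talon Logistics SA (R3): 12% × 11% = 1.32% of Slate Manufacturing Inc.
Chain via Silverbay Trust (R3): 19% × 38% = 7.22% of Slate Manufacturing Inc.
Direct interest in Slate Manufacturing Inc: 4%.
Aggregating (R1): 14.52% + 1.32% + 7.22% + 4% = 27.06%.

27.06%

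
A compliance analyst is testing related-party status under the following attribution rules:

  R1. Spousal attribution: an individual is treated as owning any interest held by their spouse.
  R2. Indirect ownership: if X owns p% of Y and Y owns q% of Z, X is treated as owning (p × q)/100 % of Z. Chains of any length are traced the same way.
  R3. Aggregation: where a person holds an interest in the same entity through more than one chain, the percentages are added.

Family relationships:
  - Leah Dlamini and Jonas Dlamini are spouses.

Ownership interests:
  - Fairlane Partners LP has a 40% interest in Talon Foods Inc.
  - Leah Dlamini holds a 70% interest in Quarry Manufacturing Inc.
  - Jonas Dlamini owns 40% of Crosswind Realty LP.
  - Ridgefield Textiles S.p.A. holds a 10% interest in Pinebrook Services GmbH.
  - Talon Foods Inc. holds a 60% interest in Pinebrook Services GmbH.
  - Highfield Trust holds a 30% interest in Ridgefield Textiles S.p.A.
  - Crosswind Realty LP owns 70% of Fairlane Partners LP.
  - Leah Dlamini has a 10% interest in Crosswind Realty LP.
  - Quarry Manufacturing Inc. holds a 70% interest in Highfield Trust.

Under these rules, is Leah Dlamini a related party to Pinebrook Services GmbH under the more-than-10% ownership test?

By spousal attribution (R1), Leah Dlamini is treated as also owning Jonas Dlamini's interest in Crosswind Realty LP, giving 10% + 40% = 50%.
Chain via Crosswind Realty LP → Fairlane Partners LP → Talon Foods Inc. (R2): 50% × 70% × 40% × 60% = 8.4% of Pinebrook Services GmbH.
Chain via Quarry Manufacturing Inc. → Highfield Trust → Ridgefield Textiles S.p.A. (R2): 70% × 70% × 30% × 10% = 1.47% of Pinebrook Services GmbH.
Aggregating (R3): 8.4% + 1.47% = 9.87%.
9.87% does not exceed the 10% threshold, so Leah is not a related party to Pinebrook Services GmbH.

No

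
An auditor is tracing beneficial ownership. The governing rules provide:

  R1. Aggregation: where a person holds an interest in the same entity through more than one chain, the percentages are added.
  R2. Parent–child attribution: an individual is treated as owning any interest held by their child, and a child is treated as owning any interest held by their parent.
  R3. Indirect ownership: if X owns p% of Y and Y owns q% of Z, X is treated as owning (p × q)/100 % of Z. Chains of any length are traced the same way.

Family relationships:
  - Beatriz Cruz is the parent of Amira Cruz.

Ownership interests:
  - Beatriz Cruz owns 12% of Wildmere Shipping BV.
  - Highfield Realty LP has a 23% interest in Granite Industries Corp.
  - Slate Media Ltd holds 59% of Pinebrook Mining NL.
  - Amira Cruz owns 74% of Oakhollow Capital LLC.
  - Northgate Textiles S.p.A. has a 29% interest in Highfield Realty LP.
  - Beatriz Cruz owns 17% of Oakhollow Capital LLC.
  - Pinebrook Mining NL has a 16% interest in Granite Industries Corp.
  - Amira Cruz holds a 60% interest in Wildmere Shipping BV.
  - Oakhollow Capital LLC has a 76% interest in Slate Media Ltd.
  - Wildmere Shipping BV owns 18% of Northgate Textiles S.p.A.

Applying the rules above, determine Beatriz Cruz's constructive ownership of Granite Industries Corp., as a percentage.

By parent–child attribution (R2), Beatriz Cruz is treated as also owning Amira Cruz's interest in Oakhollow Capital LLC, giving 17% + 74% = 91%.
By parent–child attribution (R2), Beatriz Cruz is treated as also owning Amira Cruz's interest in Wildmere Shipping BV, giving 12% + 60% = 72%.
Chain via Oakhollow Capital LLC → Slate Media Ltd → Pinebrook Mining NL (R3): 91% × 76% × 59% × 16% = 6.528704% of Granite Industries Corp.
Chain via Wildmere Shipping BV → Northgate Textiles S.p.A. → Highfield Realty LP (R3): 72% × 18% × 29% × 23% = 0.864432% of Granite Industries Corp.
Aggregating (R1): 6.528704% + 0.864432% = 7.393136%.

7.393136%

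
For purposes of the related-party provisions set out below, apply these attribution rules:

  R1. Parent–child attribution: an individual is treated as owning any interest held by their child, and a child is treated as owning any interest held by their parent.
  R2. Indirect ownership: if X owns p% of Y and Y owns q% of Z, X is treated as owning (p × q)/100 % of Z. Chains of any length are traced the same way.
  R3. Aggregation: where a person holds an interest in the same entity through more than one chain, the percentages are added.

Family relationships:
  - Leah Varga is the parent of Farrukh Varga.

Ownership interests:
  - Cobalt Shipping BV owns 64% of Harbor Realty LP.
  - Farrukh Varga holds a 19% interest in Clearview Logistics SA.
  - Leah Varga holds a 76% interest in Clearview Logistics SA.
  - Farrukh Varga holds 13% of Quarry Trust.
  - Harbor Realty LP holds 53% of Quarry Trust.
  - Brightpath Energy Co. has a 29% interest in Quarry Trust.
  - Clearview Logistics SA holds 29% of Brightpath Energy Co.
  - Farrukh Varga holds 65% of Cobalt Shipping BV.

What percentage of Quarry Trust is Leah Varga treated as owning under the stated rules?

43.0375%

By parent–child attribution (R1), Leah Varga is treated as also owning Farrukh Varga's interest in Clearview Logistics SA, giving 76% + 19% = 95%.
By parent–child attribution (R1), Leah Varga is treated as owning Farrukh Varga's 65% interest in Cobalt Shipping BV.
By parent–child attribution (R1), Leah Varga is treated as owning Farrukh Varga's 13% interest in Quarry Trust.
Chain via Clearview Logistics SA → Brightpath Energy Co. (R2): 95% × 29% × 29% = 7.9895% of Quarry Trust.
Chain via Cobalt Shipping BV → Harbor Realty LP (R2): 65% × 64% × 53% = 22.048% of Quarry Trust.
Direct interest in Quarry Trust: 13%.
Aggregating (R3): 7.9895% + 22.048% + 13% = 43.0375%.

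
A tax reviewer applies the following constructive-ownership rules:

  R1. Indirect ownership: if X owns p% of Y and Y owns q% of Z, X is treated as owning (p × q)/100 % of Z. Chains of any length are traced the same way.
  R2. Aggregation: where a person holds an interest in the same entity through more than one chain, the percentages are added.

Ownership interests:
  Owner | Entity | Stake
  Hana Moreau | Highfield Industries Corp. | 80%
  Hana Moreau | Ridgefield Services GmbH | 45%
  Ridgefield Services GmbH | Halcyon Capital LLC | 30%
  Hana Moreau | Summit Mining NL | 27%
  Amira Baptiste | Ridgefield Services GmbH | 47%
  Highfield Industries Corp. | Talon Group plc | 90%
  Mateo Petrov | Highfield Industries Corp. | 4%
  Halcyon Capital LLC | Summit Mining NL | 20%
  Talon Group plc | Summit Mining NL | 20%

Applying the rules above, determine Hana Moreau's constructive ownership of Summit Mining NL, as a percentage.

Chain via Ridgefield Services GmbH → Halcyon Capital LLC (R1): 45% × 30% × 20% = 2.7% of Summit Mining NL.
Chain via Highfield Industries Corp. → Talon Group plc (R1): 80% × 90% × 20% = 14.4% of Summit Mining NL.
Direct interest in Summit Mining NL: 27%.
Aggregating (R2): 2.7% + 14.4% + 27% = 44.1%.

44.1%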